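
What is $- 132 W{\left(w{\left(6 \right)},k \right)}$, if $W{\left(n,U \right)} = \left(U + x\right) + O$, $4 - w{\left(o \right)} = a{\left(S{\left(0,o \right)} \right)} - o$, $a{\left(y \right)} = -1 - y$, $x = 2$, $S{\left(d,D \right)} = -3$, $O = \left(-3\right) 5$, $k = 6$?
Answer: $924$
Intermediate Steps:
$O = -15$
$w{\left(o \right)} = 2 + o$ ($w{\left(o \right)} = 4 - \left(\left(-1 - -3\right) - o\right) = 4 - \left(\left(-1 + 3\right) - o\right) = 4 - \left(2 - o\right) = 4 + \left(-2 + o\right) = 2 + o$)
$W{\left(n,U \right)} = -13 + U$ ($W{\left(n,U \right)} = \left(U + 2\right) - 15 = \left(2 + U\right) - 15 = -13 + U$)
$- 132 W{\left(w{\left(6 \right)},k \right)} = - 132 \left(-13 + 6\right) = \left(-132\right) \left(-7\right) = 924$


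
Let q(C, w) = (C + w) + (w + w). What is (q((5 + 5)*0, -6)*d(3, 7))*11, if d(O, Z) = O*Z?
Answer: -4158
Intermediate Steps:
q(C, w) = C + 3*w (q(C, w) = (C + w) + 2*w = C + 3*w)
(q((5 + 5)*0, -6)*d(3, 7))*11 = (((5 + 5)*0 + 3*(-6))*(3*7))*11 = ((10*0 - 18)*21)*11 = ((0 - 18)*21)*11 = -18*21*11 = -378*11 = -4158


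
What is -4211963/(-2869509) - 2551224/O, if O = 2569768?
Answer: 437875938196/921746550489 ≈ 0.47505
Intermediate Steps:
-4211963/(-2869509) - 2551224/O = -4211963/(-2869509) - 2551224/2569768 = -4211963*(-1/2869509) - 2551224*1/2569768 = 4211963/2869509 - 318903/321221 = 437875938196/921746550489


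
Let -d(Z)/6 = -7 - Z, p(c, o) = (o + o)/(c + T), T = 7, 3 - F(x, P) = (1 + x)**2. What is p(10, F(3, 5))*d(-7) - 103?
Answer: -103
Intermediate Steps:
F(x, P) = 3 - (1 + x)**2
p(c, o) = 2*o/(7 + c) (p(c, o) = (o + o)/(c + 7) = (2*o)/(7 + c) = 2*o/(7 + c))
d(Z) = 42 + 6*Z (d(Z) = -6*(-7 - Z) = 42 + 6*Z)
p(10, F(3, 5))*d(-7) - 103 = (2*(3 - (1 + 3)**2)/(7 + 10))*(42 + 6*(-7)) - 103 = (2*(3 - 1*4**2)/17)*(42 - 42) - 103 = (2*(3 - 1*16)*(1/17))*0 - 103 = (2*(3 - 16)*(1/17))*0 - 103 = (2*(-13)*(1/17))*0 - 103 = -26/17*0 - 103 = 0 - 103 = -103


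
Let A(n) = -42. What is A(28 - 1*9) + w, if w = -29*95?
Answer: -2797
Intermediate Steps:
w = -2755
A(28 - 1*9) + w = -42 - 2755 = -2797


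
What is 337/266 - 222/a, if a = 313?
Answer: 46429/83258 ≈ 0.55765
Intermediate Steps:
337/266 - 222/a = 337/266 - 222/313 = 46429/83258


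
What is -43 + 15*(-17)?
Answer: -298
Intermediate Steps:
-43 + 15*(-17) = -43 - 255 = -298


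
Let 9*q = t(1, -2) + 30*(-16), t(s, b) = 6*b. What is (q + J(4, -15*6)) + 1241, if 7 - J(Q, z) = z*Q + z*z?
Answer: -19640/3 ≈ -6546.7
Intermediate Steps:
J(Q, z) = 7 - z² - Q*z (J(Q, z) = 7 - (z*Q + z*z) = 7 - (Q*z + z²) = 7 - (z² + Q*z) = 7 + (-z² - Q*z) = 7 - z² - Q*z)
q = -164/3 (q = (6*(-2) + 30*(-16))/9 = (-12 - 480)/9 = (⅑)*(-492) = -164/3 ≈ -54.667)
(q + J(4, -15*6)) + 1241 = (-164/3 + (7 - (-15*6)² - 1*4*(-15*6))) + 1241 = (-164/3 + (7 - 1*(-90)² - 1*4*(-90))) + 1241 = (-164/3 + (7 - 1*8100 + 360)) + 1241 = (-164/3 + (7 - 8100 + 360)) + 1241 = (-164/3 - 7733) + 1241 = -23363/3 + 1241 = -19640/3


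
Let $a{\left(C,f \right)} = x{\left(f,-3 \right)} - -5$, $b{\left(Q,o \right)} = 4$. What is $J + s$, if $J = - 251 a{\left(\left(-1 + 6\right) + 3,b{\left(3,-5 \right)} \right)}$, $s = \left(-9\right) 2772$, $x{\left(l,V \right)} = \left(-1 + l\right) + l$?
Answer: $-27960$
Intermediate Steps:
$x{\left(l,V \right)} = -1 + 2 l$
$a{\left(C,f \right)} = 4 + 2 f$ ($a{\left(C,f \right)} = \left(-1 + 2 f\right) - -5 = \left(-1 + 2 f\right) + 5 = 4 + 2 f$)
$s = -24948$
$J = -3012$ ($J = - 251 \left(4 + 2 \cdot 4\right) = - 251 \left(4 + 8\right) = \left(-251\right) 12 = -3012$)
$J + s = -3012 - 24948 = -27960$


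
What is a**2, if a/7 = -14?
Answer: 9604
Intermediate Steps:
a = -98 (a = 7*(-14) = -98)
a**2 = (-98)**2 = 9604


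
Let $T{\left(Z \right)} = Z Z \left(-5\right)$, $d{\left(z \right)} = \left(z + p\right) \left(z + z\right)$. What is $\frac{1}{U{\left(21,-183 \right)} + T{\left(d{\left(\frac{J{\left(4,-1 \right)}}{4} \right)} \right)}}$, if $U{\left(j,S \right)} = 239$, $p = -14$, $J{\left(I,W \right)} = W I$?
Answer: $- \frac{1}{4261} \approx -0.00023469$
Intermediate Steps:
$J{\left(I,W \right)} = I W$
$d{\left(z \right)} = 2 z \left(-14 + z\right)$ ($d{\left(z \right)} = \left(z - 14\right) \left(z + z\right) = \left(-14 + z\right) 2 z = 2 z \left(-14 + z\right)$)
$T{\left(Z \right)} = - 5 Z^{2}$ ($T{\left(Z \right)} = Z^{2} \left(-5\right) = - 5 Z^{2}$)
$\frac{1}{U{\left(21,-183 \right)} + T{\left(d{\left(\frac{J{\left(4,-1 \right)}}{4} \right)} \right)}} = \frac{1}{239 - 5 \left(2 \frac{4 \left(-1\right)}{4} \left(-14 + \frac{4 \left(-1\right)}{4}\right)\right)^{2}} = \frac{1}{239 - 5 \left(2 \left(\left(-4\right) \frac{1}{4}\right) \left(-14 - 1\right)\right)^{2}} = \frac{1}{239 - 5 \left(2 \left(-1\right) \left(-14 - 1\right)\right)^{2}} = \frac{1}{239 - 5 \left(2 \left(-1\right) \left(-15\right)\right)^{2}} = \frac{1}{239 - 5 \cdot 30^{2}} = \frac{1}{239 - 4500} = \frac{1}{-4261} = - \frac{1}{4261}$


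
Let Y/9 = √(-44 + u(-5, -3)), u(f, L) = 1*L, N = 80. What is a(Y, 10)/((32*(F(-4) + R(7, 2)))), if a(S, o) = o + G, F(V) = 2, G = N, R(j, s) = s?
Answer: 45/64 ≈ 0.70313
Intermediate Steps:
u(f, L) = L
G = 80
Y = 9*I*√47 (Y = 9*√(-44 - 3) = 9*√(-47) = 9*(I*√47) = 9*I*√47 ≈ 61.701*I)
a(S, o) = 80 + o (a(S, o) = o + 80 = 80 + o)
a(Y, 10)/((32*(F(-4) + R(7, 2)))) = (80 + 10)/((32*(2 + 2))) = 90/((32*4)) = 90/128 = 90*(1/128) = 45/64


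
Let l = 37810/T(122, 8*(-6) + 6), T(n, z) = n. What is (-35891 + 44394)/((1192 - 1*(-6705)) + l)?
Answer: 518683/500622 ≈ 1.0361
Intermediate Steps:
l = 18905/61 (l = 37810/122 = 37810*(1/122) = 18905/61 ≈ 309.92)
(-35891 + 44394)/((1192 - 1*(-6705)) + l) = (-35891 + 44394)/((1192 - 1*(-6705)) + 18905/61) = 8503/((1192 + 6705) + 18905/61) = 8503/(7897 + 18905/61) = 8503/(500622/61) = 8503*(61/500622) = 518683/500622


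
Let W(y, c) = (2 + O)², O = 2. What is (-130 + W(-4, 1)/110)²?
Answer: 51008164/3025 ≈ 16862.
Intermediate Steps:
W(y, c) = 16 (W(y, c) = (2 + 2)² = 4² = 16)
(-130 + W(-4, 1)/110)² = (-130 + 16/110)² = (-130 + 16*(1/110))² = (-130 + 8/55)² = (-7142/55)² = 51008164/3025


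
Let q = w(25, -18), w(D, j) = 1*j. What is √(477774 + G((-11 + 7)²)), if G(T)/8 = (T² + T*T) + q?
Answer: √481726 ≈ 694.06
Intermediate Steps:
w(D, j) = j
q = -18
G(T) = -144 + 16*T² (G(T) = 8*((T² + T*T) - 18) = 8*((T² + T²) - 18) = 8*(2*T² - 18) = 8*(-18 + 2*T²) = -144 + 16*T²)
√(477774 + G((-11 + 7)²)) = √(477774 + (-144 + 16*((-11 + 7)²)²)) = √(477774 + (-144 + 16*((-4)²)²)) = √(477774 + (-144 + 16*16²)) = √(477774 + (-144 + 16*256)) = √(477774 + (-144 + 4096)) = √(477774 + 3952) = √481726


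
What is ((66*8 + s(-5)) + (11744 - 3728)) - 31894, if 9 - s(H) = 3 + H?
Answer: -23339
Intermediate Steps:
s(H) = 6 - H (s(H) = 9 - (3 + H) = 9 + (-3 - H) = 6 - H)
((66*8 + s(-5)) + (11744 - 3728)) - 31894 = ((66*8 + (6 - 1*(-5))) + (11744 - 3728)) - 31894 = ((528 + (6 + 5)) + 8016) - 31894 = ((528 + 11) + 8016) - 31894 = (539 + 8016) - 31894 = 8555 - 31894 = -23339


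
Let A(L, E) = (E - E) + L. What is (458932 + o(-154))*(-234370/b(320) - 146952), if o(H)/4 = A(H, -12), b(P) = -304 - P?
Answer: -1746636126927/26 ≈ -6.7178e+10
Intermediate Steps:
A(L, E) = L (A(L, E) = 0 + L = L)
o(H) = 4*H
(458932 + o(-154))*(-234370/b(320) - 146952) = (458932 + 4*(-154))*(-234370/(-304 - 1*320) - 146952) = (458932 - 616)*(-234370/(-304 - 320) - 146952) = 458316*(-234370/(-624) - 146952) = 458316*(-234370*(-1/624) - 146952) = 458316*(117185/312 - 146952) = 458316*(-45731839/312) = -1746636126927/26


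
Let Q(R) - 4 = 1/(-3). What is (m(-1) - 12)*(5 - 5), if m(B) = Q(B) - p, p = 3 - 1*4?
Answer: 0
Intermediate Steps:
Q(R) = 11/3 (Q(R) = 4 + 1/(-3) = 4 - 1/3 = 11/3)
p = -1 (p = 3 - 4 = -1)
m(B) = 14/3 (m(B) = 11/3 - 1*(-1) = 11/3 + 1 = 14/3)
(m(-1) - 12)*(5 - 5) = (14/3 - 12)*(5 - 5) = -22/3*0 = 0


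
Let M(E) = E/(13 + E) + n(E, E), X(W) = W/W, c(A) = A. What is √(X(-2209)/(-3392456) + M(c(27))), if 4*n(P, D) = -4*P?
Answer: I*√473387578373705/4240570 ≈ 5.1308*I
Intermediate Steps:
X(W) = 1
n(P, D) = -P (n(P, D) = (-4*P)/4 = -P)
M(E) = -E + E/(13 + E) (M(E) = E/(13 + E) - E = -E + E/(13 + E))
√(X(-2209)/(-3392456) + M(c(27))) = √(1/(-3392456) + 27*(-12 - 1*27)/(13 + 27)) = √(1*(-1/3392456) + 27*(-12 - 27)/40) = √(-1/3392456 + 27*(1/40)*(-39)) = √(-1/3392456 - 1053/40) = √(-223266013/8481140) = I*√473387578373705/4240570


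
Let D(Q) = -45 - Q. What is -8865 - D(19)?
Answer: -8801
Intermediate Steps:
-8865 - D(19) = -8865 - (-45 - 1*19) = -8865 - (-45 - 19) = -8865 - 1*(-64) = -8865 + 64 = -8801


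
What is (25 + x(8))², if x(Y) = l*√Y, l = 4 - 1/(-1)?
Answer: 825 + 500*√2 ≈ 1532.1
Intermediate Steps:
l = 5 (l = 4 - 1*(-1) = 4 + 1 = 5)
x(Y) = 5*√Y
(25 + x(8))² = (25 + 5*√8)² = (25 + 5*(2*√2))² = (25 + 10*√2)²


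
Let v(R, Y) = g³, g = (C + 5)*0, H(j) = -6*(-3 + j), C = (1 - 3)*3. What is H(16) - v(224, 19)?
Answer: -78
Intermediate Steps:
C = -6 (C = -2*3 = -6)
H(j) = 18 - 6*j
g = 0 (g = (-6 + 5)*0 = -1*0 = 0)
v(R, Y) = 0 (v(R, Y) = 0³ = 0)
H(16) - v(224, 19) = (18 - 6*16) - 1*0 = (18 - 96) + 0 = -78 + 0 = -78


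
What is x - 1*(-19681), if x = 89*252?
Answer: 42109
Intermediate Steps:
x = 22428
x - 1*(-19681) = 22428 - 1*(-19681) = 22428 + 19681 = 42109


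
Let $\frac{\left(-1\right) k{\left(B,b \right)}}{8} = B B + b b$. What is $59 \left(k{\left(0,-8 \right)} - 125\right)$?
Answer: $-37583$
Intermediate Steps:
$k{\left(B,b \right)} = - 8 B^{2} - 8 b^{2}$ ($k{\left(B,b \right)} = - 8 \left(B B + b b\right) = - 8 \left(B^{2} + b^{2}\right) = - 8 B^{2} - 8 b^{2}$)
$59 \left(k{\left(0,-8 \right)} - 125\right) = 59 \left(\left(- 8 \cdot 0^{2} - 8 \left(-8\right)^{2}\right) - 125\right) = 59 \left(\left(\left(-8\right) 0 - 512\right) - 125\right) = 59 \left(\left(0 - 512\right) - 125\right) = 59 \left(-512 - 125\right) = 59 \left(-637\right) = -37583$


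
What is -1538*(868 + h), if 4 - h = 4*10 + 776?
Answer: -86128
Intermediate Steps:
h = -812 (h = 4 - (4*10 + 776) = 4 - (40 + 776) = 4 - 1*816 = 4 - 816 = -812)
-1538*(868 + h) = -1538*(868 - 812) = -1538*56 = -86128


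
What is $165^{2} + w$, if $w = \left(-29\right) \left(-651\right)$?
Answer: $46104$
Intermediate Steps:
$w = 18879$
$165^{2} + w = 165^{2} + 18879 = 27225 + 18879 = 46104$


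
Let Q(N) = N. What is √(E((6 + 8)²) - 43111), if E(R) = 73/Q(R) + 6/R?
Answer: 9*I*√104317/14 ≈ 207.63*I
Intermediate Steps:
E(R) = 79/R (E(R) = 73/R + 6/R = 79/R)
√(E((6 + 8)²) - 43111) = √(79/((6 + 8)²) - 43111) = √(79/(14²) - 43111) = √(79/196 - 43111) = √(-8449677/196) = 9*I*√104317/14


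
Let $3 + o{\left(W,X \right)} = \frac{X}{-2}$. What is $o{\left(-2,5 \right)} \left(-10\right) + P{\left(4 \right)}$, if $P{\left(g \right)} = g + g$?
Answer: $63$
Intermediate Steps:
$o{\left(W,X \right)} = -3 - \frac{X}{2}$ ($o{\left(W,X \right)} = -3 + \frac{X}{-2} = -3 + X \left(- \frac{1}{2}\right) = -3 - \frac{X}{2}$)
$P{\left(g \right)} = 2 g$
$o{\left(-2,5 \right)} \left(-10\right) + P{\left(4 \right)} = \left(-3 - \frac{5}{2}\right) \left(-10\right) + 2 \cdot 4 = \left(-3 - \frac{5}{2}\right) \left(-10\right) + 8 = \left(- \frac{11}{2}\right) \left(-10\right) + 8 = 55 + 8 = 63$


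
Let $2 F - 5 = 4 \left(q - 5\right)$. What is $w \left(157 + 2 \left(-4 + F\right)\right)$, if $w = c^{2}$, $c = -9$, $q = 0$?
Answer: $10854$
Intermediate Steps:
$F = - \frac{15}{2}$ ($F = \frac{5}{2} + \frac{4 \left(0 - 5\right)}{2} = \frac{5}{2} + \frac{4 \left(-5\right)}{2} = \frac{5}{2} + \frac{1}{2} \left(-20\right) = \frac{5}{2} - 10 = - \frac{15}{2} \approx -7.5$)
$w = 81$ ($w = \left(-9\right)^{2} = 81$)
$w \left(157 + 2 \left(-4 + F\right)\right) = 81 \left(157 + 2 \left(-4 - \frac{15}{2}\right)\right) = 81 \left(157 + 2 \left(- \frac{23}{2}\right)\right) = 81 \left(157 - 23\right) = 81 \cdot 134 = 10854$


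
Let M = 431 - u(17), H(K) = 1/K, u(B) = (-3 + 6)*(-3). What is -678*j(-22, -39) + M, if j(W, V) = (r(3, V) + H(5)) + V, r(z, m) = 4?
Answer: 120172/5 ≈ 24034.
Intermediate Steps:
u(B) = -9 (u(B) = 3*(-3) = -9)
j(W, V) = 21/5 + V (j(W, V) = (4 + 1/5) + V = (4 + ⅕) + V = 21/5 + V)
M = 440 (M = 431 - 1*(-9) = 431 + 9 = 440)
-678*j(-22, -39) + M = -678*(21/5 - 39) + 440 = -678*(-174/5) + 440 = 117972/5 + 440 = 120172/5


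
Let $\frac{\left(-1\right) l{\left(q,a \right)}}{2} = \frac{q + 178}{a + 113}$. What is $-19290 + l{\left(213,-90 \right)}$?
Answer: $-19324$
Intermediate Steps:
$l{\left(q,a \right)} = - \frac{2 \left(178 + q\right)}{113 + a}$ ($l{\left(q,a \right)} = - 2 \frac{q + 178}{a + 113} = - 2 \frac{178 + q}{113 + a} = - \frac{2 \left(178 + q\right)}{113 + a}$)
$-19290 + l{\left(213,-90 \right)} = -19290 + \frac{2 \left(-178 - 213\right)}{113 - 90} = -19290 + \frac{2 \left(-178 - 213\right)}{23} = -19290 + 2 \cdot \frac{1}{23} \left(-391\right) = -19290 - 34 = -19324$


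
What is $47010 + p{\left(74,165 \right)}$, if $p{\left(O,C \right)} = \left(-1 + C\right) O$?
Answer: $59146$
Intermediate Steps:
$p{\left(O,C \right)} = O \left(-1 + C\right)$
$47010 + p{\left(74,165 \right)} = 47010 + 74 \left(-1 + 165\right) = 47010 + 74 \cdot 164 = 47010 + 12136 = 59146$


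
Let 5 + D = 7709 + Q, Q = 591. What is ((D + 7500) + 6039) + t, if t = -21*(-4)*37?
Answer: 24942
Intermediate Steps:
D = 8295 (D = -5 + (7709 + 591) = -5 + 8300 = 8295)
t = 3108 (t = 84*37 = 3108)
((D + 7500) + 6039) + t = ((8295 + 7500) + 6039) + 3108 = (15795 + 6039) + 3108 = 21834 + 3108 = 24942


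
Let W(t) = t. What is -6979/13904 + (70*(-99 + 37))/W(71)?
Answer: -60838869/987184 ≈ -61.629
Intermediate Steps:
-6979/13904 + (70*(-99 + 37))/W(71) = -6979/13904 + (70*(-99 + 37))/71 = -6979*1/13904 + (70*(-62))*(1/71) = -6979/13904 - 4340*1/71 = -6979/13904 - 4340/71 = -60838869/987184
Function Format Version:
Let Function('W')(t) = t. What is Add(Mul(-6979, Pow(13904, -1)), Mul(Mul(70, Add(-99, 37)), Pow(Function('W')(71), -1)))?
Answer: Rational(-60838869, 987184) ≈ -61.629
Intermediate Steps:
Add(Mul(-6979, Pow(13904, -1)), Mul(Mul(70, Add(-99, 37)), Pow(Function('W')(71), -1))) = Add(Mul(-6979, Pow(13904, -1)), Mul(Mul(70, Add(-99, 37)), Pow(71, -1))) = Add(Mul(-6979, Rational(1, 13904)), Mul(Mul(70, -62), Rational(1, 71))) = Add(Rational(-6979, 13904), Mul(-4340, Rational(1, 71))) = Add(Rational(-6979, 13904), Rational(-4340, 71)) = Rational(-60838869, 987184)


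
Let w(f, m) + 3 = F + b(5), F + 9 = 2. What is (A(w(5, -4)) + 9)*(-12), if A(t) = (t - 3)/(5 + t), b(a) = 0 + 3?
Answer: -168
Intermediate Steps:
b(a) = 3
F = -7 (F = -9 + 2 = -7)
w(f, m) = -7 (w(f, m) = -3 + (-7 + 3) = -3 - 4 = -7)
A(t) = (-3 + t)/(5 + t)
(A(w(5, -4)) + 9)*(-12) = ((-3 - 7)/(5 - 7) + 9)*(-12) = (-10/(-2) + 9)*(-12) = (-½*(-10) + 9)*(-12) = (5 + 9)*(-12) = 14*(-12) = -168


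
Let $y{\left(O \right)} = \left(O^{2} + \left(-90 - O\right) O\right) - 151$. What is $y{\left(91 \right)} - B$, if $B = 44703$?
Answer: $-53044$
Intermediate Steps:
$y{\left(O \right)} = -151 + O^{2} + O \left(-90 - O\right)$ ($y{\left(O \right)} = \left(O^{2} + O \left(-90 - O\right)\right) - 151 = -151 + O^{2} + O \left(-90 - O\right)$)
$y{\left(91 \right)} - B = \left(-151 - 8190\right) - 44703 = -8341 - 44703 = -53044$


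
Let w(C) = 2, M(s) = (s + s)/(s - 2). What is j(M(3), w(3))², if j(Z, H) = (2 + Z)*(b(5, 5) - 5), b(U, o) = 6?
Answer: 64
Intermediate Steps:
M(s) = 2*s/(-2 + s) (M(s) = (2*s)/(-2 + s) = 2*s/(-2 + s))
j(Z, H) = 2 + Z (j(Z, H) = (2 + Z)*(6 - 5) = (2 + Z)*1 = 2 + Z)
j(M(3), w(3))² = (2 + 2*3/(-2 + 3))² = (2 + 2*3/1)² = (2 + 2*3*1)² = (2 + 6)² = 8² = 64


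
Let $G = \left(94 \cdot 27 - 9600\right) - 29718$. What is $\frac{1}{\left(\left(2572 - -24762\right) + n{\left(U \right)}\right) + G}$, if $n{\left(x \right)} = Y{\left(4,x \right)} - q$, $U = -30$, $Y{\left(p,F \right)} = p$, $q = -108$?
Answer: $- \frac{1}{9334} \approx -0.00010714$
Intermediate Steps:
$n{\left(x \right)} = 112$ ($n{\left(x \right)} = 4 - -108 = 4 + 108 = 112$)
$G = -36780$ ($G = \left(2538 - 9600\right) - 29718 = -7062 - 29718 = -36780$)
$\frac{1}{\left(\left(2572 - -24762\right) + n{\left(U \right)}\right) + G} = \frac{1}{\left(\left(2572 - -24762\right) + 112\right) - 36780} = \frac{1}{\left(\left(2572 + 24762\right) + 112\right) - 36780} = \frac{1}{\left(27334 + 112\right) - 36780} = \frac{1}{27446 - 36780} = \frac{1}{-9334} = - \frac{1}{9334}$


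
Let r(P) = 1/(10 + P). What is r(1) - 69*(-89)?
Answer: 67552/11 ≈ 6141.1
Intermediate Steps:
r(1) - 69*(-89) = 1/(10 + 1) - 69*(-89) = 1/11 + 6141 = 67552/11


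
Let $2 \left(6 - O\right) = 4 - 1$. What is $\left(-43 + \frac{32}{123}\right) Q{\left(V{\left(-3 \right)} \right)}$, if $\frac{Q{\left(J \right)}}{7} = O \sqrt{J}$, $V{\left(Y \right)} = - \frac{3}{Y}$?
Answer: $- \frac{110397}{82} \approx -1346.3$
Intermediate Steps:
$O = \frac{9}{2}$ ($O = 6 - \frac{4 - 1}{2} = 6 - \frac{3}{2} = \frac{9}{2} \approx 4.5$)
$Q{\left(J \right)} = \frac{63 \sqrt{J}}{2}$ ($Q{\left(J \right)} = 7 \frac{9 \sqrt{J}}{2} = \frac{63 \sqrt{J}}{2}$)
$\left(-43 + \frac{32}{123}\right) Q{\left(V{\left(-3 \right)} \right)} = \left(-43 + \frac{32}{123}\right) \frac{63 \sqrt{- \frac{3}{-3}}}{2} = \left(-43 + 32 \cdot \frac{1}{123}\right) \frac{63 \sqrt{\left(-3\right) \left(- \frac{1}{3}\right)}}{2} = \left(-43 + \frac{32}{123}\right) \frac{63 \sqrt{1}}{2} = - \frac{5257 \cdot \frac{63}{2} \cdot 1}{123} = \left(- \frac{5257}{123}\right) \frac{63}{2} = - \frac{110397}{82}$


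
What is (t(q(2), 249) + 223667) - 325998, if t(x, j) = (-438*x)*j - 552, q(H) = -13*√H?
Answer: -102883 + 1417806*√2 ≈ 1.9022e+6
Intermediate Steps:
t(x, j) = -552 - 438*j*x (t(x, j) = -438*j*x - 552 = -552 - 438*j*x)
(t(q(2), 249) + 223667) - 325998 = ((-552 - 438*249*(-13*√2)) + 223667) - 325998 = ((-552 + 1417806*√2) + 223667) - 325998 = (223115 + 1417806*√2) - 325998 = -102883 + 1417806*√2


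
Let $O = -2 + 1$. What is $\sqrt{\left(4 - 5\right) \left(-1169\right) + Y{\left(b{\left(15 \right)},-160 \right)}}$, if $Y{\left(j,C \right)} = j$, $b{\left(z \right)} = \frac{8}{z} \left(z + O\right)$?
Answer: $\frac{\sqrt{264705}}{15} \approx 34.3$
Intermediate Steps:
$O = -1$
$b{\left(z \right)} = \frac{8 \left(-1 + z\right)}{z}$ ($b{\left(z \right)} = \frac{8}{z} \left(z - 1\right) = \frac{8}{z} \left(-1 + z\right) = \frac{8 \left(-1 + z\right)}{z}$)
$\sqrt{\left(4 - 5\right) \left(-1169\right) + Y{\left(b{\left(15 \right)},-160 \right)}} = \sqrt{\left(4 - 5\right) \left(-1169\right) + \left(8 - \frac{8}{15}\right)} = \sqrt{\left(-1\right) \left(-1169\right) + \left(8 - \frac{8}{15}\right)} = \sqrt{1169 + \frac{112}{15}} = \sqrt{\frac{17647}{15}} = \frac{\sqrt{264705}}{15}$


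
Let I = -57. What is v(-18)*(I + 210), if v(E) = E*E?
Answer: 49572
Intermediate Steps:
v(E) = E**2
v(-18)*(I + 210) = (-18)**2*(-57 + 210) = 324*153 = 49572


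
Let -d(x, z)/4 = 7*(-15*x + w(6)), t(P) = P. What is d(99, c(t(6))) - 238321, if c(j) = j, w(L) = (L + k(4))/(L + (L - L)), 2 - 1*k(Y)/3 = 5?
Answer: -196727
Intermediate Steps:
k(Y) = -9 (k(Y) = 6 - 3*5 = 6 - 15 = -9)
w(L) = (-9 + L)/L (w(L) = (L - 9)/(L + (L - L)) = (-9 + L)/(L + 0) = (-9 + L)/L)
d(x, z) = 14 + 420*x (d(x, z) = -28*(-15*x + (-9 + 6)/6) = -28*(-15*x + (⅙)*(-3)) = -28*(-15*x - ½) = -28*(-½ - 15*x) = -4*(-7/2 - 105*x) = 14 + 420*x)
d(99, c(t(6))) - 238321 = (14 + 420*99) - 238321 = (14 + 41580) - 238321 = 41594 - 238321 = -196727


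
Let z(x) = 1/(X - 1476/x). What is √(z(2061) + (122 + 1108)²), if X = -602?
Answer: √28820854629436562/138022 ≈ 1230.0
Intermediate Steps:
z(x) = 1/(-602 - 1476/x)
√(z(2061) + (122 + 1108)²) = √(-1*2061/(1476 + 602*2061) + (122 + 1108)²) = √(-1*2061/(1476 + 1240722) + 1230²) = √(-1*2061/1242198 + 1512900) = √(-1*2061*1/1242198 + 1512900) = √(-229/138022 + 1512900) = √(208813483571/138022) = √28820854629436562/138022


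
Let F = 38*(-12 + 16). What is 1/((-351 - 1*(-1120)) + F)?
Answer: 1/921 ≈ 0.0010858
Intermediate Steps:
F = 152 (F = 38*4 = 152)
1/((-351 - 1*(-1120)) + F) = 1/((-351 - 1*(-1120)) + 152) = 1/((-351 + 1120) + 152) = 1/(769 + 152) = 1/921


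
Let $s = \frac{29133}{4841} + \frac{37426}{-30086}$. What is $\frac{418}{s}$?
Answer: $\frac{801054793}{9148897} \approx 87.557$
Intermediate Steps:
$s = \frac{347658086}{72823163}$ ($s = 29133 \cdot \frac{1}{4841} + 37426 \left(- \frac{1}{30086}\right) = \frac{29133}{4841} - \frac{18713}{15043} = \frac{347658086}{72823163} \approx 4.774$)
$\frac{418}{s} = \frac{418}{\frac{347658086}{72823163}} = 418 \cdot \frac{72823163}{347658086} = \frac{801054793}{9148897}$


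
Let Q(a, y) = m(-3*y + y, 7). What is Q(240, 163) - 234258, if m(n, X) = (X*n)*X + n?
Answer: -250558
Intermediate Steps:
m(n, X) = n + n*X² (m(n, X) = n*X² + n = n + n*X²)
Q(a, y) = -100*y (Q(a, y) = (-3*y + y)*(1 + 7²) = (-2*y)*(1 + 49) = -2*y*50 = -100*y)
Q(240, 163) - 234258 = -100*163 - 234258 = -16300 - 234258 = -250558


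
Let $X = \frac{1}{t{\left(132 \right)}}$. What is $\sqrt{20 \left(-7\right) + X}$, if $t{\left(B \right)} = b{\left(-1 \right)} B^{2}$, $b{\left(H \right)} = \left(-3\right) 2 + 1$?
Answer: $\frac{i \sqrt{60984005}}{660} \approx 11.832 i$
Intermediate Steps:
$b{\left(H \right)} = -5$ ($b{\left(H \right)} = -6 + 1 = -5$)
$t{\left(B \right)} = - 5 B^{2}$
$X = - \frac{1}{87120}$ ($X = \frac{1}{\left(-5\right) 132^{2}} = \frac{1}{\left(-5\right) 17424} = \frac{1}{-87120} = - \frac{1}{87120} \approx -1.1478 \cdot 10^{-5}$)
$\sqrt{20 \left(-7\right) + X} = \sqrt{20 \left(-7\right) - \frac{1}{87120}} = \sqrt{-140 - \frac{1}{87120}} = \sqrt{- \frac{12196801}{87120}} = \frac{i \sqrt{60984005}}{660}$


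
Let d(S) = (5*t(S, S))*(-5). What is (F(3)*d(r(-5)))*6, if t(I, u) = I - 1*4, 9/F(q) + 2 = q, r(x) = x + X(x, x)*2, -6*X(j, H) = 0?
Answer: 12150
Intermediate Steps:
X(j, H) = 0 (X(j, H) = -⅙*0 = 0)
r(x) = x (r(x) = x + 0*2 = x + 0 = x)
F(q) = 9/(-2 + q)
t(I, u) = -4 + I (t(I, u) = I - 4 = -4 + I)
d(S) = 100 - 25*S (d(S) = (5*(-4 + S))*(-5) = (-20 + 5*S)*(-5) = 100 - 25*S)
(F(3)*d(r(-5)))*6 = ((9/(-2 + 3))*(100 - 25*(-5)))*6 = ((9/1)*(100 + 125))*6 = ((9*1)*225)*6 = (9*225)*6 = 2025*6 = 12150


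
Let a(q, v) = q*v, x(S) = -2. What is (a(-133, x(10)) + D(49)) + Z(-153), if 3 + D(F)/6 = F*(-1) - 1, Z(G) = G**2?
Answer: 23357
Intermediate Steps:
D(F) = -24 - 6*F (D(F) = -18 + 6*(F*(-1) - 1) = -18 + 6*(-F - 1) = -18 + 6*(-1 - F) = -18 + (-6 - 6*F) = -24 - 6*F)
(a(-133, x(10)) + D(49)) + Z(-153) = (-133*(-2) + (-24 - 6*49)) + (-153)**2 = (266 + (-24 - 294)) + 23409 = (266 - 318) + 23409 = -52 + 23409 = 23357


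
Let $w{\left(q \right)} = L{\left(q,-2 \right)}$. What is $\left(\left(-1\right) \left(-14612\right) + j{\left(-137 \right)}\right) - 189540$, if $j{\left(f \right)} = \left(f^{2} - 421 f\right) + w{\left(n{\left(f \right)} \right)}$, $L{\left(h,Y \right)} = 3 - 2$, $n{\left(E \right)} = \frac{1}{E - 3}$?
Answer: $-98481$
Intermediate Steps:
$n{\left(E \right)} = \frac{1}{-3 + E}$
$L{\left(h,Y \right)} = 1$
$w{\left(q \right)} = 1$
$j{\left(f \right)} = 1 + f^{2} - 421 f$ ($j{\left(f \right)} = \left(f^{2} - 421 f\right) + 1 = 1 + f^{2} - 421 f$)
$\left(\left(-1\right) \left(-14612\right) + j{\left(-137 \right)}\right) - 189540 = \left(\left(-1\right) \left(-14612\right) + \left(1 + \left(-137\right)^{2} - -57677\right)\right) - 189540 = \left(14612 + \left(1 + 18769 + 57677\right)\right) - 189540 = \left(14612 + 76447\right) - 189540 = 91059 - 189540 = -98481$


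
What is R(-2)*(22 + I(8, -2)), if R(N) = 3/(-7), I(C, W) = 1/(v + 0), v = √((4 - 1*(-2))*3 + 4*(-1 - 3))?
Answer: -66/7 - 3*√2/14 ≈ -9.7316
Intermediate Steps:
v = √2 (v = √((4 + 2)*3 + 4*(-4)) = √(6*3 - 16) = √(18 - 16) = √2 ≈ 1.4142)
I(C, W) = √2/2 (I(C, W) = 1/(√2 + 0) = 1/(√2) = √2/2)
R(N) = -3/7 (R(N) = 3*(-⅐) = -3/7)
R(-2)*(22 + I(8, -2)) = -3*(22 + √2/2)/7 = -66/7 - 3*√2/14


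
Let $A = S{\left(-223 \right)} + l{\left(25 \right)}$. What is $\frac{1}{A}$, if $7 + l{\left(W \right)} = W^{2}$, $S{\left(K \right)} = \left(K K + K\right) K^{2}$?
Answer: $\frac{1}{2461884492} \approx 4.0619 \cdot 10^{-10}$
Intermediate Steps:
$S{\left(K \right)} = K^{2} \left(K + K^{2}\right)$ ($S{\left(K \right)} = \left(K^{2} + K\right) K^{2} = \left(K + K^{2}\right) K^{2} = K^{2} \left(K + K^{2}\right)$)
$l{\left(W \right)} = -7 + W^{2}$
$A = 2461884492$ ($A = \left(-223\right)^{3} \left(1 - 223\right) - \left(7 - 25^{2}\right) = \left(-11089567\right) \left(-222\right) + \left(-7 + 625\right) = 2461883874 + 618 = 2461884492$)
$\frac{1}{A} = \frac{1}{2461884492}$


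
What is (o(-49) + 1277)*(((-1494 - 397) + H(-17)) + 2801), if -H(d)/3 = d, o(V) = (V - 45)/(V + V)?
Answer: 60177820/49 ≈ 1.2281e+6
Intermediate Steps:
o(V) = (-45 + V)/(2*V) (o(V) = (-45 + V)/((2*V)) = (-45 + V)*(1/(2*V)) = (-45 + V)/(2*V))
H(d) = -3*d
(o(-49) + 1277)*(((-1494 - 397) + H(-17)) + 2801) = ((½)*(-45 - 49)/(-49) + 1277)*(((-1494 - 397) - 3*(-17)) + 2801) = ((½)*(-1/49)*(-94) + 1277)*((-1891 + 51) + 2801) = (47/49 + 1277)*(-1840 + 2801) = (62620/49)*961 = 60177820/49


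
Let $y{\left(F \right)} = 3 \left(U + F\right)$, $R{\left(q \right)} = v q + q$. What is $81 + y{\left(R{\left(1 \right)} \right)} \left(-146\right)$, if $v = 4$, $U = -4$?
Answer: $-357$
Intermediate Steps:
$R{\left(q \right)} = 5 q$ ($R{\left(q \right)} = 4 q + q = 5 q$)
$y{\left(F \right)} = -12 + 3 F$ ($y{\left(F \right)} = 3 \left(-4 + F\right) = -12 + 3 F$)
$81 + y{\left(R{\left(1 \right)} \right)} \left(-146\right) = 81 + \left(-12 + 3 \cdot 5 \cdot 1\right) \left(-146\right) = 81 + \left(-12 + 3 \cdot 5\right) \left(-146\right) = 81 + \left(-12 + 15\right) \left(-146\right) = 81 + 3 \left(-146\right) = 81 - 438 = -357$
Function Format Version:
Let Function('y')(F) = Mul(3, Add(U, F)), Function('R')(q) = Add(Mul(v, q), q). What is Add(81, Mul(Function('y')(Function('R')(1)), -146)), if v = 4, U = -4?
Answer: -357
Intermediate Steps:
Function('R')(q) = Mul(5, q) (Function('R')(q) = Add(Mul(4, q), q) = Mul(5, q))
Function('y')(F) = Add(-12, Mul(3, F)) (Function('y')(F) = Mul(3, Add(-4, F)) = Add(-12, Mul(3, F)))
Add(81, Mul(Function('y')(Function('R')(1)), -146)) = Add(81, Mul(Add(-12, Mul(3, Mul(5, 1))), -146)) = Add(81, Mul(Add(-12, Mul(3, 5)), -146)) = Add(81, Mul(Add(-12, 15), -146)) = Add(81, Mul(3, -146)) = Add(81, -438) = -357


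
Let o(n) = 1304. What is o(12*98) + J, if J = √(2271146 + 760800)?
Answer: 1304 + √3031946 ≈ 3045.3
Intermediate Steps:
J = √3031946 ≈ 1741.2
o(12*98) + J = 1304 + √3031946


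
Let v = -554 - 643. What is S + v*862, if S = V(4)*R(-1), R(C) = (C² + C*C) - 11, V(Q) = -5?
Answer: -1031769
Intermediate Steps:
R(C) = -11 + 2*C² (R(C) = (C² + C²) - 11 = 2*C² - 11 = -11 + 2*C²)
v = -1197
S = 45 (S = -5*(-11 + 2*(-1)²) = -5*(-11 + 2*1) = -5*(-11 + 2) = -5*(-9) = 45)
S + v*862 = 45 - 1197*862 = 45 - 1031814 = -1031769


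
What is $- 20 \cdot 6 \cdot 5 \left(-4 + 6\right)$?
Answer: $-1200$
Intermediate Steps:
$- 20 \cdot 6 \cdot 5 \left(-4 + 6\right) = \left(-20\right) 30 \cdot 2 = \left(-600\right) 2 = -1200$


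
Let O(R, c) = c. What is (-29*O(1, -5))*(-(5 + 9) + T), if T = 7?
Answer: -1015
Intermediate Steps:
(-29*O(1, -5))*(-(5 + 9) + T) = (-29*(-5))*(-(5 + 9) + 7) = 145*(-1*14 + 7) = 145*(-14 + 7) = 145*(-7) = -1015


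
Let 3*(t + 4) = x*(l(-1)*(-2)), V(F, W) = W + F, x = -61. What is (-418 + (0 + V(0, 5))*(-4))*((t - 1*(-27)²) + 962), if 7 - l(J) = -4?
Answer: -296234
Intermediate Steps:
l(J) = 11 (l(J) = 7 - 1*(-4) = 7 + 4 = 11)
V(F, W) = F + W
t = 1330/3 (t = -4 + (-671*(-2))/3 = -4 + (-61*(-22))/3 = -4 + (⅓)*1342 = -4 + 1342/3 = 1330/3 ≈ 443.33)
(-418 + (0 + V(0, 5))*(-4))*((t - 1*(-27)²) + 962) = (-418 + (0 + (0 + 5))*(-4))*((1330/3 - 1*(-27)²) + 962) = (-418 + (0 + 5)*(-4))*((1330/3 - 1*729) + 962) = (-418 + 5*(-4))*((1330/3 - 729) + 962) = (-418 - 20)*(-857/3 + 962) = -438*2029/3 = -296234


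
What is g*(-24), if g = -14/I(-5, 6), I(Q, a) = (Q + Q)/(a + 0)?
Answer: -1008/5 ≈ -201.60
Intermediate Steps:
I(Q, a) = 2*Q/a (I(Q, a) = (2*Q)/a = 2*Q/a)
g = 42/5 (g = -14/(2*(-5)/6) = -14/(2*(-5)*(⅙)) = -14/(-5/3) = -14*(-⅗) = 42/5 ≈ 8.4000)
g*(-24) = (42/5)*(-24) = -1008/5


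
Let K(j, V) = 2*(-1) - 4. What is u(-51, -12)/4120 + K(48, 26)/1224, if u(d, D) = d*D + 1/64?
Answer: 1931699/13447680 ≈ 0.14365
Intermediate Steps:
u(d, D) = 1/64 + D*d (u(d, D) = D*d + 1/64 = 1/64 + D*d)
K(j, V) = -6 (K(j, V) = -2 - 4 = -6)
u(-51, -12)/4120 + K(48, 26)/1224 = (1/64 - 12*(-51))/4120 - 6/1224 = (1/64 + 612)*(1/4120) - 6*1/1224 = (39169/64)*(1/4120) - 1/204 = 39169/263680 - 1/204 = 1931699/13447680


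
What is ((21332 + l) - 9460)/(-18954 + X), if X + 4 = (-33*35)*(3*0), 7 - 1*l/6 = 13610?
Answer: 34873/9479 ≈ 3.6790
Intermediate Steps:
l = -81618 (l = 42 - 6*13610 = 42 - 81660 = -81618)
X = -4 (X = -4 + (-33*35)*(3*0) = -4 - 1155*0 = -4 + 0 = -4)
((21332 + l) - 9460)/(-18954 + X) = ((21332 - 81618) - 9460)/(-18954 - 4) = (-60286 - 9460)/(-18958) = -69746*(-1/18958) = 34873/9479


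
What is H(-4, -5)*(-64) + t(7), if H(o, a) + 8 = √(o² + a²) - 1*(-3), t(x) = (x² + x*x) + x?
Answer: 425 - 64*√41 ≈ 15.200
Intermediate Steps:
t(x) = x + 2*x² (t(x) = (x² + x²) + x = 2*x² + x = x + 2*x²)
H(o, a) = -5 + √(a² + o²) (H(o, a) = -8 + (√(o² + a²) - 1*(-3)) = -8 + (√(a² + o²) + 3) = -8 + (3 + √(a² + o²)) = -5 + √(a² + o²))
H(-4, -5)*(-64) + t(7) = (-5 + √((-5)² + (-4)²))*(-64) + 7*(1 + 2*7) = (-5 + √(25 + 16))*(-64) + 7*(1 + 14) = (-5 + √41)*(-64) + 7*15 = (320 - 64*√41) + 105 = 425 - 64*√41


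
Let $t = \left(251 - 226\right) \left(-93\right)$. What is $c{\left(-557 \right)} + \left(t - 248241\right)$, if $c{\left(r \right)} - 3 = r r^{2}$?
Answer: $-173059256$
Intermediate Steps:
$c{\left(r \right)} = 3 + r^{3}$ ($c{\left(r \right)} = 3 + r r^{2} = 3 + r^{3}$)
$t = -2325$ ($t = 25 \left(-93\right) = -2325$)
$c{\left(-557 \right)} + \left(t - 248241\right) = \left(3 + \left(-557\right)^{3}\right) - 250566 = \left(3 - 172808693\right) - 250566 = -172808690 - 250566 = -173059256$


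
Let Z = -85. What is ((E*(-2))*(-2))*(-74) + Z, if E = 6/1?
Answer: -1861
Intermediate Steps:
E = 6 (E = 6*1 = 6)
((E*(-2))*(-2))*(-74) + Z = ((6*(-2))*(-2))*(-74) - 85 = -12*(-2)*(-74) - 85 = 24*(-74) - 85 = -1776 - 85 = -1861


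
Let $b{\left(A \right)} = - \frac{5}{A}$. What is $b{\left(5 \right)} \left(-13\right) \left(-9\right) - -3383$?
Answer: $3266$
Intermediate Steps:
$b{\left(5 \right)} \left(-13\right) \left(-9\right) - -3383 = - \frac{5}{5} \left(-13\right) \left(-9\right) - -3383 = \left(-5\right) \frac{1}{5} \left(-13\right) \left(-9\right) + 3383 = \left(-1\right) \left(-13\right) \left(-9\right) + 3383 = 13 \left(-9\right) + 3383 = -117 + 3383 = 3266$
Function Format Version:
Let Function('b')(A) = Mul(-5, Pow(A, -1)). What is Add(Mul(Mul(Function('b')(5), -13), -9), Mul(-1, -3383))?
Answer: 3266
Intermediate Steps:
Add(Mul(Mul(Function('b')(5), -13), -9), Mul(-1, -3383)) = Add(Mul(Mul(Mul(-5, Pow(5, -1)), -13), -9), Mul(-1, -3383)) = Add(Mul(Mul(Mul(-5, Rational(1, 5)), -13), -9), 3383) = Add(Mul(Mul(-1, -13), -9), 3383) = Add(Mul(13, -9), 3383) = Add(-117, 3383) = 3266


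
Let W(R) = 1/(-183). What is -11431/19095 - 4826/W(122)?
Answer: 16863890579/19095 ≈ 8.8316e+5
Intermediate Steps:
W(R) = -1/183
-11431/19095 - 4826/W(122) = -11431/19095 - 4826/(-1/183) = -11431*1/19095 - 4826*(-183) = -11431/19095 + 883158 = 16863890579/19095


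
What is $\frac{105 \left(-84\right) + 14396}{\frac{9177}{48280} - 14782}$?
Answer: $- \frac{269209280}{713665783} \approx -0.37722$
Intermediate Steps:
$\frac{105 \left(-84\right) + 14396}{\frac{9177}{48280} - 14782} = \frac{-8820 + 14396}{9177 \cdot \frac{1}{48280} - 14782} = \frac{5576}{\frac{9177}{48280} - 14782} = \frac{5576}{- \frac{713665783}{48280}} = 5576 \left(- \frac{48280}{713665783}\right) = - \frac{269209280}{713665783}$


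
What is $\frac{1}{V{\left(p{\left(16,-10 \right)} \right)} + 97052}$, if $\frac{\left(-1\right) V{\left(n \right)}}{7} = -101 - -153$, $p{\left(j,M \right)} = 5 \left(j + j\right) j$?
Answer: $\frac{1}{96688} \approx 1.0343 \cdot 10^{-5}$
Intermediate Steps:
$p{\left(j,M \right)} = 10 j^{2}$ ($p{\left(j,M \right)} = 5 \cdot 2 j j = 10 j j = 10 j^{2}$)
$V{\left(n \right)} = -364$ ($V{\left(n \right)} = - 7 \left(-101 - -153\right) = - 7 \left(-101 + 153\right) = \left(-7\right) 52 = -364$)
$\frac{1}{V{\left(p{\left(16,-10 \right)} \right)} + 97052} = \frac{1}{-364 + 97052} = \frac{1}{96688}$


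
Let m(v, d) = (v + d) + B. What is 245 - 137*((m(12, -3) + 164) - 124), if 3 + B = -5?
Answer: -5372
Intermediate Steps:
B = -8 (B = -3 - 5 = -8)
m(v, d) = -8 + d + v (m(v, d) = (v + d) - 8 = (d + v) - 8 = -8 + d + v)
245 - 137*((m(12, -3) + 164) - 124) = 245 - 137*(((-8 - 3 + 12) + 164) - 124) = 245 - 137*((1 + 164) - 124) = 245 - 137*(165 - 124) = 245 - 137*41 = 245 - 5617 = -5372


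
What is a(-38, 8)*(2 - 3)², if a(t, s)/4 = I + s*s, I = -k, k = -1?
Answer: 260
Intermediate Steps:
I = 1 (I = -1*(-1) = 1)
a(t, s) = 4 + 4*s² (a(t, s) = 4*(1 + s*s) = 4*(1 + s²) = 4 + 4*s²)
a(-38, 8)*(2 - 3)² = (4 + 4*8²)*(2 - 3)² = (4 + 4*64)*(-1)² = (4 + 256)*1 = 260*1 = 260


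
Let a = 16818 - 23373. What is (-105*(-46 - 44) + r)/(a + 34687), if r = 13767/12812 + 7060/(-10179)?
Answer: 1232455820173/3668788305936 ≈ 0.33593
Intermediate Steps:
a = -6555
r = 49681573/130413348 (r = 13767*(1/12812) + 7060*(-1/10179) = 13767/12812 - 7060/10179 = 49681573/130413348 ≈ 0.38095)
(-105*(-46 - 44) + r)/(a + 34687) = (-105*(-46 - 44) + 49681573/130413348)/(-6555 + 34687) = (-105*(-90) + 49681573/130413348)/28132 = (9450 + 49681573/130413348)*(1/28132) = (1232455820173/130413348)*(1/28132) = 1232455820173/3668788305936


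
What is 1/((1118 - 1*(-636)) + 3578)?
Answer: 1/5332 ≈ 0.00018755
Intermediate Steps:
1/((1118 - 1*(-636)) + 3578) = 1/((1118 + 636) + 3578) = 1/(1754 + 3578) = 1/5332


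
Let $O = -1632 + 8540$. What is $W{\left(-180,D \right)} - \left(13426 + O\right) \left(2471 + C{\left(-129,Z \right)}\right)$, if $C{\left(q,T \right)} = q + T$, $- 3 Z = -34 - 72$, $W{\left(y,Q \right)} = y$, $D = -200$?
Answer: $-48340876$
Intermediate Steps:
$O = 6908$
$Z = \frac{106}{3}$ ($Z = - \frac{-34 - 72}{3} = \left(- \frac{1}{3}\right) \left(-106\right) = \frac{106}{3} \approx 35.333$)
$C{\left(q,T \right)} = T + q$
$W{\left(-180,D \right)} - \left(13426 + O\right) \left(2471 + C{\left(-129,Z \right)}\right) = -180 - \left(13426 + 6908\right) \left(2471 + \left(\frac{106}{3} - 129\right)\right) = -180 - 20334 \left(2471 - \frac{281}{3}\right) = -180 - 20334 \cdot \frac{7132}{3} = -180 - 48340696 = -48340876$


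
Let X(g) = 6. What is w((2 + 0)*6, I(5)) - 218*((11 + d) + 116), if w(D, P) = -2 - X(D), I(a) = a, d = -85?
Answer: -9164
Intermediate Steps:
w(D, P) = -8 (w(D, P) = -2 - 1*6 = -2 - 6 = -8)
w((2 + 0)*6, I(5)) - 218*((11 + d) + 116) = -8 - 218*((11 - 85) + 116) = -8 - 218*(-74 + 116) = -8 - 218*42 = -8 - 9156 = -9164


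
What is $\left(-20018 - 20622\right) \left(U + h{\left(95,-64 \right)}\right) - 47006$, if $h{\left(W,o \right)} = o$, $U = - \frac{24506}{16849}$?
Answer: $\frac{44027494786}{16849} \approx 2.6131 \cdot 10^{6}$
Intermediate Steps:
$U = - \frac{24506}{16849}$ ($U = \left(-24506\right) \frac{1}{16849} = - \frac{24506}{16849} \approx -1.4544$)
$\left(-20018 - 20622\right) \left(U + h{\left(95,-64 \right)}\right) - 47006 = \left(-20018 - 20622\right) \left(- \frac{24506}{16849} - 64\right) - 47006 = \left(-40640\right) \left(- \frac{1102842}{16849}\right) - 47006 = \frac{44819498880}{16849} - 47006 = \frac{44027494786}{16849}$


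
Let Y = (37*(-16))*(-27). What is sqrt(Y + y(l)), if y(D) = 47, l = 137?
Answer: sqrt(16031) ≈ 126.61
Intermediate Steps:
Y = 15984 (Y = -592*(-27) = 15984)
sqrt(Y + y(l)) = sqrt(15984 + 47) = sqrt(16031)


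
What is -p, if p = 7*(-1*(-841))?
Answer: -5887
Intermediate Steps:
p = 5887 (p = 7*841 = 5887)
-p = -1*5887 = -5887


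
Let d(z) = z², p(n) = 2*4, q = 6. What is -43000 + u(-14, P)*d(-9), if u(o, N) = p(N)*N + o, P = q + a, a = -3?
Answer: -42190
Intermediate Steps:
P = 3 (P = 6 - 3 = 3)
p(n) = 8
u(o, N) = o + 8*N (u(o, N) = 8*N + o = o + 8*N)
-43000 + u(-14, P)*d(-9) = -43000 + (-14 + 8*3)*(-9)² = -43000 + (-14 + 24)*81 = -43000 + 10*81 = -43000 + 810 = -42190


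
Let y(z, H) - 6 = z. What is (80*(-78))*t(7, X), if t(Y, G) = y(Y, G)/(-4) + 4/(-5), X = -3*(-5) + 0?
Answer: 25272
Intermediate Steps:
X = 15 (X = 15 + 0 = 15)
y(z, H) = 6 + z
t(Y, G) = -23/10 - Y/4 (t(Y, G) = (6 + Y)/(-4) + 4/(-5) = (6 + Y)*(-1/4) + 4*(-1/5) = (-3/2 - Y/4) - 4/5 = -23/10 - Y/4)
(80*(-78))*t(7, X) = (80*(-78))*(-23/10 - 1/4*7) = -6240*(-23/10 - 7/4) = -6240*(-81/20) = 25272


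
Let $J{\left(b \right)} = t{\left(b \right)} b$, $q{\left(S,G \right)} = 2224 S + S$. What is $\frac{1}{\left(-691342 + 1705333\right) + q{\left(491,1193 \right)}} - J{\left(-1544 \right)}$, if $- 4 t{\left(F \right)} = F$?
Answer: $\frac{1255420032545}{2106466} \approx 5.9598 \cdot 10^{5}$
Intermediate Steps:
$t{\left(F \right)} = - \frac{F}{4}$
$q{\left(S,G \right)} = 2225 S$
$J{\left(b \right)} = - \frac{b^{2}}{4}$ ($J{\left(b \right)} = - \frac{b}{4} b = - \frac{b^{2}}{4}$)
$\frac{1}{\left(-691342 + 1705333\right) + q{\left(491,1193 \right)}} - J{\left(-1544 \right)} = \frac{1}{\left(-691342 + 1705333\right) + 2225 \cdot 491} - - \frac{\left(-1544\right)^{2}}{4} = \frac{1}{1013991 + 1092475} - \left(- \frac{1}{4}\right) 2383936 = \frac{1}{2106466} - -595984 = \frac{1}{2106466} + 595984 = \frac{1255420032545}{2106466}$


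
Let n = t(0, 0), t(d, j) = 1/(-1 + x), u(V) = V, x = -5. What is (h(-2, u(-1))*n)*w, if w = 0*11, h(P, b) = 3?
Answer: 0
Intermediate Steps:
t(d, j) = -⅙ (t(d, j) = 1/(-1 - 5) = 1/(-6) = -⅙)
w = 0
n = -⅙ ≈ -0.16667
(h(-2, u(-1))*n)*w = (3*(-⅙))*0 = -½*0 = 0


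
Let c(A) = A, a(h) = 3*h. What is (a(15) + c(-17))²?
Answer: 784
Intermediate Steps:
(a(15) + c(-17))² = (3*15 - 17)² = (45 - 17)² = 28² = 784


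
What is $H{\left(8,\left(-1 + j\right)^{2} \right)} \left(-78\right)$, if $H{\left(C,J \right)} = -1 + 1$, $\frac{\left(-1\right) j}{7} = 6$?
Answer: $0$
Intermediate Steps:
$j = -42$ ($j = \left(-7\right) 6 = -42$)
$H{\left(C,J \right)} = 0$
$H{\left(8,\left(-1 + j\right)^{2} \right)} \left(-78\right) = 0 \left(-78\right) = 0$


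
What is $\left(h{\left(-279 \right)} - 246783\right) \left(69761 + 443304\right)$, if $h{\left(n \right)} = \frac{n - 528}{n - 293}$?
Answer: $- \frac{72423777736485}{572} \approx -1.2662 \cdot 10^{11}$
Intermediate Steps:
$h{\left(n \right)} = \frac{-528 + n}{-293 + n}$
$\left(h{\left(-279 \right)} - 246783\right) \left(69761 + 443304\right) = \left(\frac{-528 - 279}{-293 - 279} - 246783\right) \left(69761 + 443304\right) = \left(\frac{1}{-572} \left(-807\right) - 246783\right) 513065 = \left(\left(- \frac{1}{572}\right) \left(-807\right) - 246783\right) 513065 = \left(\frac{807}{572} - 246783\right) 513065 = \left(- \frac{141159069}{572}\right) 513065 = - \frac{72423777736485}{572}$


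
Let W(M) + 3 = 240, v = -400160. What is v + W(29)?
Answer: -399923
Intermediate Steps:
W(M) = 237 (W(M) = -3 + 240 = 237)
v + W(29) = -400160 + 237 = -399923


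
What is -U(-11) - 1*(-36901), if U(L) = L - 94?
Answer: 37006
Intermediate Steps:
U(L) = -94 + L
-U(-11) - 1*(-36901) = -(-94 - 11) - 1*(-36901) = -1*(-105) + 36901 = 105 + 36901 = 37006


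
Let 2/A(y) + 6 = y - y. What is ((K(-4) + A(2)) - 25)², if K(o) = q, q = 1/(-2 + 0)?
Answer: 24025/36 ≈ 667.36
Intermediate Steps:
q = -½ (q = 1/(-2) = -½ ≈ -0.50000)
K(o) = -½
A(y) = -⅓ (A(y) = 2/(-6 + (y - y)) = 2/(-6 + 0) = 2/(-6) = 2*(-⅙) = -⅓)
((K(-4) + A(2)) - 25)² = ((-½ - ⅓) - 25)² = (-⅚ - 25)² = (-155/6)² = 24025/36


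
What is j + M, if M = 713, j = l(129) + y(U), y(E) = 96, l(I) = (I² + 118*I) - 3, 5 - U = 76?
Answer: 32669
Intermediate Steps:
U = -71 (U = 5 - 1*76 = 5 - 76 = -71)
l(I) = -3 + I² + 118*I
j = 31956 (j = (-3 + 129² + 118*129) + 96 = (-3 + 16641 + 15222) + 96 = 31860 + 96 = 31956)
j + M = 31956 + 713 = 32669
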